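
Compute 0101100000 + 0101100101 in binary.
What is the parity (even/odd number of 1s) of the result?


0101100000 = 352
0101100101 = 357
Sum = 709 = 1011000101
1s count = 5

odd parity (5 ones in 1011000101)


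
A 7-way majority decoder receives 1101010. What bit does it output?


Ones: 4 out of 7
Threshold: 4

1 (4/7 voted 1)


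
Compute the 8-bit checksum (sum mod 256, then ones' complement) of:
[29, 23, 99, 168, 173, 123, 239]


Sum = 854 mod 256 = 86
Complement = 169

169


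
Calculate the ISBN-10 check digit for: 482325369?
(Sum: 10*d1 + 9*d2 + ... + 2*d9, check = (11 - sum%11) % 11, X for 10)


Weighted sum: 234
234 mod 11 = 3

Check digit: 8


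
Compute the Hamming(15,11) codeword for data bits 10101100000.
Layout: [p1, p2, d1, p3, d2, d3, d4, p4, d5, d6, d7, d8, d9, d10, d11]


Parity bits: p1=0, p2=1, p3=1, p4=0

011101001100000


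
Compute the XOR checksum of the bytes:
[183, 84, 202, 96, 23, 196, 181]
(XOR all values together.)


XOR chain: 183 ^ 84 ^ 202 ^ 96 ^ 23 ^ 196 ^ 181 = 47

47


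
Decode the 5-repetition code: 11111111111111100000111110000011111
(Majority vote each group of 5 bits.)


Groups: 11111, 11111, 11111, 00000, 11111, 00000, 11111
Majority votes: 1110101

1110101


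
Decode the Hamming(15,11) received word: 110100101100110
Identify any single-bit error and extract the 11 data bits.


Syndrome = 0: no error detected

Data: 00011100110 (no errors)


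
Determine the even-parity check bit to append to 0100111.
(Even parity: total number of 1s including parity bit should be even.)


Number of 1s in data: 4
Parity bit: 0

0


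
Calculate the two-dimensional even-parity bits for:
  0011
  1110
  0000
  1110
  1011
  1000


Row parities: 010111
Column parities: 0000

Row P: 010111, Col P: 0000, Corner: 0


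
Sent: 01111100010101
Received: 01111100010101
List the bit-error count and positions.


XOR: 00000000000000

0 errors (received matches sent)


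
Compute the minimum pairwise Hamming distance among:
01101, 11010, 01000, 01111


Comparing all pairs, minimum distance: 1
Can detect 0 errors, correct 0 errors

1


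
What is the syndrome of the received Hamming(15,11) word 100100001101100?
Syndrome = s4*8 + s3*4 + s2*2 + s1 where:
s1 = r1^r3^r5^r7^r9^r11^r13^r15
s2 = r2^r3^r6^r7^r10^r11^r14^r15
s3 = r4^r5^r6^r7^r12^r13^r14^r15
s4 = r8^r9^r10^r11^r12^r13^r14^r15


s1=1, s2=1, s3=1, s4=0

Syndrome = 7 (error at position 7)


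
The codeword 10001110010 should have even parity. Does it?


Number of 1s: 5

No, parity error (5 ones)


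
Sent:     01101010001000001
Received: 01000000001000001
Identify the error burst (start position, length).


XOR: 00101010000000000

Burst at position 2, length 5


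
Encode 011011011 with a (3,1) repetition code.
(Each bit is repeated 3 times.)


Each bit -> 3 copies

000111111000111111000111111


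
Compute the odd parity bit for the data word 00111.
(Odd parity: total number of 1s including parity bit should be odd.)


Number of 1s in data: 3
Parity bit: 0

0


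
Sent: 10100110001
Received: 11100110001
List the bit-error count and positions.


XOR: 01000000000

1 error(s) at position(s): 1


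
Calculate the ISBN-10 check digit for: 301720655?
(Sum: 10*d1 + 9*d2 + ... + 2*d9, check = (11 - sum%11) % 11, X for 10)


Weighted sum: 148
148 mod 11 = 5

Check digit: 6


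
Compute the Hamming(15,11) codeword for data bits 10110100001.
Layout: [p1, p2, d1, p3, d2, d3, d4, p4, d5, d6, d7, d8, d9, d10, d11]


Parity bits: p1=1, p2=1, p3=1, p4=0

111101100100001


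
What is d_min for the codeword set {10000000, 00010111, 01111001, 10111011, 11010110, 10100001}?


Comparing all pairs, minimum distance: 2
Can detect 1 errors, correct 0 errors

2


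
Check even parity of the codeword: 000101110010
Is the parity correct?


Number of 1s: 5

No, parity error (5 ones)


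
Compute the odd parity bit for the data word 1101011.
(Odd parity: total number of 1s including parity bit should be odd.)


Number of 1s in data: 5
Parity bit: 0

0


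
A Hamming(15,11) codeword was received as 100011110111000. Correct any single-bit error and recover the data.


Syndrome = 0: no error detected

Data: 01110111000 (no errors)


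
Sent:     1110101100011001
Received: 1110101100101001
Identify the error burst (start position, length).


XOR: 0000000000110000

Burst at position 10, length 2


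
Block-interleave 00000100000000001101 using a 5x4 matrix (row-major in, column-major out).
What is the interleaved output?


Matrix:
  0000
  0100
  0000
  0000
  1101
Read columns: 00001010010000000001

00001010010000000001


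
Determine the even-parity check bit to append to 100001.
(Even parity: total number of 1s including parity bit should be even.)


Number of 1s in data: 2
Parity bit: 0

0


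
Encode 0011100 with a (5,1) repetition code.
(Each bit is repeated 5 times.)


Each bit -> 5 copies

00000000001111111111111110000000000


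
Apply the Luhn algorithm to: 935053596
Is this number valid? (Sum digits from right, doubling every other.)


Luhn sum = 51
51 mod 10 = 1

Invalid (Luhn sum mod 10 = 1)


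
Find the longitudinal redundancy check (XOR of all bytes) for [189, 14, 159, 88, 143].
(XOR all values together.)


XOR chain: 189 ^ 14 ^ 159 ^ 88 ^ 143 = 251

251


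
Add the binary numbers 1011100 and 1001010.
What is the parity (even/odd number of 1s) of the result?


1011100 = 92
1001010 = 74
Sum = 166 = 10100110
1s count = 4

even parity (4 ones in 10100110)


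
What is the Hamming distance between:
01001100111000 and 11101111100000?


XOR: 10100011011000
Count of 1s: 6

6


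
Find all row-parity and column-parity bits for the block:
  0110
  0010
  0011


Row parities: 010
Column parities: 0111

Row P: 010, Col P: 0111, Corner: 1


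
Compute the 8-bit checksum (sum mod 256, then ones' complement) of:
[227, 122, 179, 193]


Sum = 721 mod 256 = 209
Complement = 46

46


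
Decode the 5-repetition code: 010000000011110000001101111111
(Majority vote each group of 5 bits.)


Groups: 01000, 00000, 11110, 00000, 11011, 11111
Majority votes: 001011

001011


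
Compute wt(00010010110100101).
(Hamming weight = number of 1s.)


Counting 1s in 00010010110100101

7


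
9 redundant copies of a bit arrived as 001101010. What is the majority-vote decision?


Ones: 4 out of 9
Threshold: 5

0 (4/9 voted 1)


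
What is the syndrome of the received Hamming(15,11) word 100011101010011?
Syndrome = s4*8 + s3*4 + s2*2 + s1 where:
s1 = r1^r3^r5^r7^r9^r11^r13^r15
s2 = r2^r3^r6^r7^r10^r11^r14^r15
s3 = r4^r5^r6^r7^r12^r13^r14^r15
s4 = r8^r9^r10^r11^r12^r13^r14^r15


s1=0, s2=1, s3=1, s4=0

Syndrome = 6 (error at position 6)


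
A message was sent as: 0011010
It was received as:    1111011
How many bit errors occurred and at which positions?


XOR: 1100001

3 error(s) at position(s): 0, 1, 6


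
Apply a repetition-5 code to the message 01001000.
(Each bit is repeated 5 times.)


Each bit -> 5 copies

0000011111000000000011111000000000000000


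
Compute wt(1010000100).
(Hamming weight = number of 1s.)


Counting 1s in 1010000100

3


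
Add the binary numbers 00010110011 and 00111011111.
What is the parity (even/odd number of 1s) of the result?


00010110011 = 179
00111011111 = 479
Sum = 658 = 1010010010
1s count = 4

even parity (4 ones in 1010010010)


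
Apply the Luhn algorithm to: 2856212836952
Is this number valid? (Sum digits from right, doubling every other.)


Luhn sum = 48
48 mod 10 = 8

Invalid (Luhn sum mod 10 = 8)


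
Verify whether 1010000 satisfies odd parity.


Number of 1s: 2

No, parity error (2 ones)


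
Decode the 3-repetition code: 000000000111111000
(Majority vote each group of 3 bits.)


Groups: 000, 000, 000, 111, 111, 000
Majority votes: 000110

000110


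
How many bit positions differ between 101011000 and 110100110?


XOR: 011111110
Count of 1s: 7

7


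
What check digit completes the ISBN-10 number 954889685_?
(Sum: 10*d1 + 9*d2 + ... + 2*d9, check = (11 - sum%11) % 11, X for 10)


Weighted sum: 374
374 mod 11 = 0

Check digit: 0


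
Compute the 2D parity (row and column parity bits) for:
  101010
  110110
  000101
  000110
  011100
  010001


Row parities: 100010
Column parities: 010010

Row P: 100010, Col P: 010010, Corner: 0


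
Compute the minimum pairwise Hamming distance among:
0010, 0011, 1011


Comparing all pairs, minimum distance: 1
Can detect 0 errors, correct 0 errors

1


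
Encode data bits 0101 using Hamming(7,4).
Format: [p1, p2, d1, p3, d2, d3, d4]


Parity bits: p1=0, p2=1, p3=0

0100101


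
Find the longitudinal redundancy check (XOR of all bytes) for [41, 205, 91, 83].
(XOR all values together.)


XOR chain: 41 ^ 205 ^ 91 ^ 83 = 236

236


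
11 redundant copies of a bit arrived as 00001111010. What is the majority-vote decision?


Ones: 5 out of 11
Threshold: 6

0 (5/11 voted 1)


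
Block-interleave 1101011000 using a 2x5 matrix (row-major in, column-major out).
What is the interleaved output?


Matrix:
  11010
  11000
Read columns: 1111001000

1111001000


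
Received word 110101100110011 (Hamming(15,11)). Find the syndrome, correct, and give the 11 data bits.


Syndrome = 6: error at position 6

Data: 00010110011 (corrected bit 6)


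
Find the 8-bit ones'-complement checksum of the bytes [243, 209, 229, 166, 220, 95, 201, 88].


Sum = 1451 mod 256 = 171
Complement = 84

84


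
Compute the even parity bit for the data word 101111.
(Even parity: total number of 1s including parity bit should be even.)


Number of 1s in data: 5
Parity bit: 1

1


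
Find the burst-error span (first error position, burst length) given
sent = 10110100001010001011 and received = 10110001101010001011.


XOR: 00000101100000000000

Burst at position 5, length 4


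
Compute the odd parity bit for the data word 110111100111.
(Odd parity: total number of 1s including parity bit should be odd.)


Number of 1s in data: 9
Parity bit: 0

0


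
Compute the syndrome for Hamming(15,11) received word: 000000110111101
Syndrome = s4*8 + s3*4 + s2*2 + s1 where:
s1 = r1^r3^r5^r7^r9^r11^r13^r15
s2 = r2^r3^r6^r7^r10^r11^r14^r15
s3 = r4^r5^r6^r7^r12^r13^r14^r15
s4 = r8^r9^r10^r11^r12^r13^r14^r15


s1=0, s2=0, s3=0, s4=0

Syndrome = 0 (no error)


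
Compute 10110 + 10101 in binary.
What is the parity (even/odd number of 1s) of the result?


10110 = 22
10101 = 21
Sum = 43 = 101011
1s count = 4

even parity (4 ones in 101011)


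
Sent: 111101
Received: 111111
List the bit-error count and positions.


XOR: 000010

1 error(s) at position(s): 4


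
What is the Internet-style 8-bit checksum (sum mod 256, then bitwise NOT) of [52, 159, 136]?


Sum = 347 mod 256 = 91
Complement = 164

164


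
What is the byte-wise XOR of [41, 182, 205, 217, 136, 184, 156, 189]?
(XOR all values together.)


XOR chain: 41 ^ 182 ^ 205 ^ 217 ^ 136 ^ 184 ^ 156 ^ 189 = 154

154


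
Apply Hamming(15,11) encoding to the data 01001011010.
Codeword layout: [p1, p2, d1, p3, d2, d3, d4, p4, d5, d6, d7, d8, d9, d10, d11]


Parity bits: p1=1, p2=0, p3=1, p4=0

100110001011010


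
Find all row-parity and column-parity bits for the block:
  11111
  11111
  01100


Row parities: 110
Column parities: 01100

Row P: 110, Col P: 01100, Corner: 0


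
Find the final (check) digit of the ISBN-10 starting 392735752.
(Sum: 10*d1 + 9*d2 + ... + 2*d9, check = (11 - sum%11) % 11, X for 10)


Weighted sum: 266
266 mod 11 = 2

Check digit: 9


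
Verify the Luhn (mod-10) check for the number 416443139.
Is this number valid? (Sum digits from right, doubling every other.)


Luhn sum = 46
46 mod 10 = 6

Invalid (Luhn sum mod 10 = 6)


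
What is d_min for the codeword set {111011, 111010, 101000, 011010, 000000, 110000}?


Comparing all pairs, minimum distance: 1
Can detect 0 errors, correct 0 errors

1


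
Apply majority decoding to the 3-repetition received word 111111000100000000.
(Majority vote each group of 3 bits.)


Groups: 111, 111, 000, 100, 000, 000
Majority votes: 110000

110000


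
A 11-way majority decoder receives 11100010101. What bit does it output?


Ones: 6 out of 11
Threshold: 6

1 (6/11 voted 1)


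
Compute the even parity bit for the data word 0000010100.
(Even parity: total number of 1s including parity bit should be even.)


Number of 1s in data: 2
Parity bit: 0

0


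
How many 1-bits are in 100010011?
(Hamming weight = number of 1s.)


Counting 1s in 100010011

4


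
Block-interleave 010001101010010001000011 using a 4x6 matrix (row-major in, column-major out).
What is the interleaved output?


Matrix:
  010001
  101010
  010001
  000011
Read columns: 010010100100000001011011

010010100100000001011011


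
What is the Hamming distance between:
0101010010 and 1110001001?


XOR: 1011011011
Count of 1s: 7

7


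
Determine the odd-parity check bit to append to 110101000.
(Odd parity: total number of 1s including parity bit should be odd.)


Number of 1s in data: 4
Parity bit: 1

1


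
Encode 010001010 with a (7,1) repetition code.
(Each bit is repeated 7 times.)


Each bit -> 7 copies

000000011111110000000000000000000001111111000000011111110000000


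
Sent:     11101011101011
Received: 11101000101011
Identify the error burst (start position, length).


XOR: 00000011000000

Burst at position 6, length 2


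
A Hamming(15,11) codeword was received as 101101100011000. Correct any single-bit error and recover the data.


Syndrome = 0: no error detected

Data: 10110011000 (no errors)


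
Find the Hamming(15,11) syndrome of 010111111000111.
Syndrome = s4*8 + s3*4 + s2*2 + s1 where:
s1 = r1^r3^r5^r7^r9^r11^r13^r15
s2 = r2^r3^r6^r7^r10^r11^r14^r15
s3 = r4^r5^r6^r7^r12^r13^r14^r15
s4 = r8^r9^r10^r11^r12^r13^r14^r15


s1=1, s2=1, s3=1, s4=1

Syndrome = 15 (error at position 15)


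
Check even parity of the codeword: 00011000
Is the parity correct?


Number of 1s: 2

Yes, parity is correct (2 ones)


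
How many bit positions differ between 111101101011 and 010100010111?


XOR: 101001111100
Count of 1s: 7

7


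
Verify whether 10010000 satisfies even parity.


Number of 1s: 2

Yes, parity is correct (2 ones)


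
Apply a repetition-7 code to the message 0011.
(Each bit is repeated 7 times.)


Each bit -> 7 copies

0000000000000011111111111111


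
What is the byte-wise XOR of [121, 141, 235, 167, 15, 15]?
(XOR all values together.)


XOR chain: 121 ^ 141 ^ 235 ^ 167 ^ 15 ^ 15 = 184

184


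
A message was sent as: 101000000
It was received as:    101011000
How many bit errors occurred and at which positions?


XOR: 000011000

2 error(s) at position(s): 4, 5


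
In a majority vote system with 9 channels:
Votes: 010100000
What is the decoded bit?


Ones: 2 out of 9
Threshold: 5

0 (2/9 voted 1)


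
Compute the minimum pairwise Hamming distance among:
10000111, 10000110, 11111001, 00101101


Comparing all pairs, minimum distance: 1
Can detect 0 errors, correct 0 errors

1


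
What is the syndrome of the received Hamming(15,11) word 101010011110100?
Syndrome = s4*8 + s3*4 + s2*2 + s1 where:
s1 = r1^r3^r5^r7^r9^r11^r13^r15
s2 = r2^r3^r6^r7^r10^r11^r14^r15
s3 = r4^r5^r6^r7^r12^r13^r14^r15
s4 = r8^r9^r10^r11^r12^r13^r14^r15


s1=0, s2=1, s3=0, s4=1

Syndrome = 10 (error at position 10)


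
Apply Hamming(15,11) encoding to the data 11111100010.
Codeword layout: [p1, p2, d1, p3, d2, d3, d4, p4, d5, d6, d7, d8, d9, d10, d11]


Parity bits: p1=0, p2=1, p3=0, p4=1

011011111100010


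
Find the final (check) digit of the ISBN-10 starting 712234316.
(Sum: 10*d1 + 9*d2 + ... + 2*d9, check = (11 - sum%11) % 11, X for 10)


Weighted sum: 174
174 mod 11 = 9

Check digit: 2


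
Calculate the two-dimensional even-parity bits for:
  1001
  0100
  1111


Row parities: 010
Column parities: 0010

Row P: 010, Col P: 0010, Corner: 1


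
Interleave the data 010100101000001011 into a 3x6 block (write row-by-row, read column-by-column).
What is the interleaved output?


Matrix:
  010100
  101000
  001011
Read columns: 010100011100001001

010100011100001001


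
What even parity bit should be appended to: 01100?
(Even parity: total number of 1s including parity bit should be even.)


Number of 1s in data: 2
Parity bit: 0

0


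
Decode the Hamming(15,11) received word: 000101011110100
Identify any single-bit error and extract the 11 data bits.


Syndrome = 15: error at position 15

Data: 00101110101 (corrected bit 15)


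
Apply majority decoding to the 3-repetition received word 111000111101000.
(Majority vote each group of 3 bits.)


Groups: 111, 000, 111, 101, 000
Majority votes: 10110

10110


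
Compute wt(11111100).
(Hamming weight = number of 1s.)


Counting 1s in 11111100

6


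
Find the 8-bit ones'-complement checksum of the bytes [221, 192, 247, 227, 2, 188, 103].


Sum = 1180 mod 256 = 156
Complement = 99

99


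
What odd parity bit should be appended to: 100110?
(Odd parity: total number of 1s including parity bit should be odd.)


Number of 1s in data: 3
Parity bit: 0

0


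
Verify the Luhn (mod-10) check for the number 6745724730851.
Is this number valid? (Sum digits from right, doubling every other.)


Luhn sum = 49
49 mod 10 = 9

Invalid (Luhn sum mod 10 = 9)


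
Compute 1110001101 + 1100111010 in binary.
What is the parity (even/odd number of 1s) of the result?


1110001101 = 909
1100111010 = 826
Sum = 1735 = 11011000111
1s count = 7

odd parity (7 ones in 11011000111)


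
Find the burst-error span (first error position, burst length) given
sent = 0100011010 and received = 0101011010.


XOR: 0001000000

Burst at position 3, length 1


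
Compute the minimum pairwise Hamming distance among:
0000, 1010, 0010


Comparing all pairs, minimum distance: 1
Can detect 0 errors, correct 0 errors

1


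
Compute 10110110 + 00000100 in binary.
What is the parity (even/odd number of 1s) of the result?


10110110 = 182
00000100 = 4
Sum = 186 = 10111010
1s count = 5

odd parity (5 ones in 10111010)


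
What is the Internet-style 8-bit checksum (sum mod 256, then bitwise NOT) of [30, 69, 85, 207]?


Sum = 391 mod 256 = 135
Complement = 120

120


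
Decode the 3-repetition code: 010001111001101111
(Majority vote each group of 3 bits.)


Groups: 010, 001, 111, 001, 101, 111
Majority votes: 001011

001011


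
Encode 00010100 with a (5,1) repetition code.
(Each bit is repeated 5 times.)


Each bit -> 5 copies

0000000000000001111100000111110000000000


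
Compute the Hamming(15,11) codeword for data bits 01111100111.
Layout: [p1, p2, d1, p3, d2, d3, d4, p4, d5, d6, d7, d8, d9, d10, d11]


Parity bits: p1=1, p2=1, p3=0, p4=1

110011111100111


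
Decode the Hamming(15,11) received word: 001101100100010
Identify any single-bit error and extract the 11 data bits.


Syndrome = 2: error at position 2

Data: 10110100010 (corrected bit 2)


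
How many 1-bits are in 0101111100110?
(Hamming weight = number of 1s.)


Counting 1s in 0101111100110

8


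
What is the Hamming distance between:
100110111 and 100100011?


XOR: 000010100
Count of 1s: 2

2


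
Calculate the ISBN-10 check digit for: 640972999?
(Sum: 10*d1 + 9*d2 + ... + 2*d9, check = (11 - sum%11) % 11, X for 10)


Weighted sum: 292
292 mod 11 = 6

Check digit: 5


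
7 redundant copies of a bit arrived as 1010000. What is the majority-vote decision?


Ones: 2 out of 7
Threshold: 4

0 (2/7 voted 1)


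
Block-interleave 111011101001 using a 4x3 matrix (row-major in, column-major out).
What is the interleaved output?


Matrix:
  111
  011
  101
  001
Read columns: 101011001111

101011001111


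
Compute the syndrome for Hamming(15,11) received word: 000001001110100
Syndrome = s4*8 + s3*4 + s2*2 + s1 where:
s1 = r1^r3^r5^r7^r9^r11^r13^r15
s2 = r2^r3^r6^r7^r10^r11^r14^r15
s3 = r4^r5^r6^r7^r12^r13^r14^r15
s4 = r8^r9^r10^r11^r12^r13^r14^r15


s1=1, s2=1, s3=0, s4=0

Syndrome = 3 (error at position 3)


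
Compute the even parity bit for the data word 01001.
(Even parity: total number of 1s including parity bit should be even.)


Number of 1s in data: 2
Parity bit: 0

0


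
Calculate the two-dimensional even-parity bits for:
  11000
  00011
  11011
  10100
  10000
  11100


Row parities: 000011
Column parities: 11000

Row P: 000011, Col P: 11000, Corner: 0


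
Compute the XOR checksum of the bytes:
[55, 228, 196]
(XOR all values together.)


XOR chain: 55 ^ 228 ^ 196 = 23

23


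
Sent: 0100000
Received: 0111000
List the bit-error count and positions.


XOR: 0011000

2 error(s) at position(s): 2, 3


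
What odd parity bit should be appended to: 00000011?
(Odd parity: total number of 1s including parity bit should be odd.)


Number of 1s in data: 2
Parity bit: 1

1


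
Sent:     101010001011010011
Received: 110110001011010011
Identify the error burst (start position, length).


XOR: 011100000000000000

Burst at position 1, length 3


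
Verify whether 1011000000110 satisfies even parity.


Number of 1s: 5

No, parity error (5 ones)


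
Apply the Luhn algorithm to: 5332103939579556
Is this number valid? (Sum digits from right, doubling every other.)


Luhn sum = 73
73 mod 10 = 3

Invalid (Luhn sum mod 10 = 3)


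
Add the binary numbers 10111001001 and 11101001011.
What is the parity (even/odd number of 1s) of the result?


10111001001 = 1481
11101001011 = 1867
Sum = 3348 = 110100010100
1s count = 5

odd parity (5 ones in 110100010100)


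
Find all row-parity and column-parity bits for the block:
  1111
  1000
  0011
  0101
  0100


Row parities: 01001
Column parities: 0101

Row P: 01001, Col P: 0101, Corner: 0


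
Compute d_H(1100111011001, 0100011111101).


XOR: 1000100100100
Count of 1s: 4

4


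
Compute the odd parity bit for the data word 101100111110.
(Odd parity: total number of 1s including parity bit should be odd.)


Number of 1s in data: 8
Parity bit: 1

1


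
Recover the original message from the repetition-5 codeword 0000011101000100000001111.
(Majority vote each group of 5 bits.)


Groups: 00000, 11101, 00010, 00000, 01111
Majority votes: 01001

01001


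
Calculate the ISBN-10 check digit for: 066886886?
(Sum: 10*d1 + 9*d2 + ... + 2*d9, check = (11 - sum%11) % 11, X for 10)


Weighted sum: 304
304 mod 11 = 7

Check digit: 4


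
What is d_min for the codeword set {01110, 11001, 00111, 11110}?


Comparing all pairs, minimum distance: 1
Can detect 0 errors, correct 0 errors

1


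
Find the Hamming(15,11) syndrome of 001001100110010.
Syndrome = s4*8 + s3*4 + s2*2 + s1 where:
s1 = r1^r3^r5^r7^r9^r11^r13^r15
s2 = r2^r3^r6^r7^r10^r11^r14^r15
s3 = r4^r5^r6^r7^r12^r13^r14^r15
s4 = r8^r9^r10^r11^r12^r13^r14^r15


s1=1, s2=0, s3=1, s4=1

Syndrome = 13 (error at position 13)


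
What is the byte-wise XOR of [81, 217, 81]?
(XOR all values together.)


XOR chain: 81 ^ 217 ^ 81 = 217

217


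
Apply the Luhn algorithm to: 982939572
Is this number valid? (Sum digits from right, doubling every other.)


Luhn sum = 51
51 mod 10 = 1

Invalid (Luhn sum mod 10 = 1)


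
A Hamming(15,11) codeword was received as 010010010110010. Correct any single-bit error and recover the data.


Syndrome = 0: no error detected

Data: 01000110010 (no errors)


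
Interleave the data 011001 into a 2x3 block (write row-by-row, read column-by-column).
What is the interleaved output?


Matrix:
  011
  001
Read columns: 001011

001011


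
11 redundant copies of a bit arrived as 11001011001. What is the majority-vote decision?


Ones: 6 out of 11
Threshold: 6

1 (6/11 voted 1)


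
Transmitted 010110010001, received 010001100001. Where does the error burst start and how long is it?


XOR: 000111110000

Burst at position 3, length 5


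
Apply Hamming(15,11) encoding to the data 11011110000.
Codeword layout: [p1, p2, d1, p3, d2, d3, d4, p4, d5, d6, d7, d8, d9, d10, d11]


Parity bits: p1=1, p2=0, p3=0, p4=1

101010111110000


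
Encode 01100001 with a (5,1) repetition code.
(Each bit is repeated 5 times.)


Each bit -> 5 copies

0000011111111110000000000000000000011111


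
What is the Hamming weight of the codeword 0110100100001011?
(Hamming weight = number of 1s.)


Counting 1s in 0110100100001011

7


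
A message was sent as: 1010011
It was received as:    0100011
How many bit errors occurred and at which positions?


XOR: 1110000

3 error(s) at position(s): 0, 1, 2


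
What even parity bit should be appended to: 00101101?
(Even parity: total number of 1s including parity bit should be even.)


Number of 1s in data: 4
Parity bit: 0

0


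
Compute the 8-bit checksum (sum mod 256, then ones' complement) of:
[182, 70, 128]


Sum = 380 mod 256 = 124
Complement = 131

131


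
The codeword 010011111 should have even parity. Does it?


Number of 1s: 6

Yes, parity is correct (6 ones)


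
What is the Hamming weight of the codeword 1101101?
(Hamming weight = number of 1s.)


Counting 1s in 1101101

5


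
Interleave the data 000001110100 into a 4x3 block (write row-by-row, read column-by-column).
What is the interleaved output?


Matrix:
  000
  001
  110
  100
Read columns: 001100100100

001100100100


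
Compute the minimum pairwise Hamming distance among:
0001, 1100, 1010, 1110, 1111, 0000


Comparing all pairs, minimum distance: 1
Can detect 0 errors, correct 0 errors

1


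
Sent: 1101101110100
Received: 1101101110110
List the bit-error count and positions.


XOR: 0000000000010

1 error(s) at position(s): 11


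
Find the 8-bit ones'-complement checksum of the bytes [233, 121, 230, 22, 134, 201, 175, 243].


Sum = 1359 mod 256 = 79
Complement = 176

176


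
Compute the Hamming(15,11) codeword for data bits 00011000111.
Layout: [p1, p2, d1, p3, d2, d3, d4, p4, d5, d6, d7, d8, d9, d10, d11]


Parity bits: p1=0, p2=1, p3=0, p4=0

010000101000111


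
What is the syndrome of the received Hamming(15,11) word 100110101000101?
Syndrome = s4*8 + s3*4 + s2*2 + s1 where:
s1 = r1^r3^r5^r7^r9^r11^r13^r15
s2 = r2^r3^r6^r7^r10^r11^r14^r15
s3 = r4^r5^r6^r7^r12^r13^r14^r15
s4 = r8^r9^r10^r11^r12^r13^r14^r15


s1=0, s2=0, s3=1, s4=1

Syndrome = 12 (error at position 12)


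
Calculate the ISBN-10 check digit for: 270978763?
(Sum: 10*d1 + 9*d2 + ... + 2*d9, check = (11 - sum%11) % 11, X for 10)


Weighted sum: 280
280 mod 11 = 5

Check digit: 6


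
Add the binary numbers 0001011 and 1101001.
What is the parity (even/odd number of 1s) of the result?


0001011 = 11
1101001 = 105
Sum = 116 = 1110100
1s count = 4

even parity (4 ones in 1110100)


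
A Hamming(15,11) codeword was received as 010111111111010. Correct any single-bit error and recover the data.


Syndrome = 0: no error detected

Data: 01111111010 (no errors)


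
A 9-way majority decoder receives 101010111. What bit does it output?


Ones: 6 out of 9
Threshold: 5

1 (6/9 voted 1)


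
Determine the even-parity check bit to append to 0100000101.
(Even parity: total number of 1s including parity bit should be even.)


Number of 1s in data: 3
Parity bit: 1

1


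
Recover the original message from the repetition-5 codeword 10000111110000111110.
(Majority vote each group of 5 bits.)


Groups: 10000, 11111, 00001, 11110
Majority votes: 0101

0101


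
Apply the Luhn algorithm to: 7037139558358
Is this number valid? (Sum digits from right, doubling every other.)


Luhn sum = 56
56 mod 10 = 6

Invalid (Luhn sum mod 10 = 6)


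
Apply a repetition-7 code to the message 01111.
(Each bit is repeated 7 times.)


Each bit -> 7 copies

00000001111111111111111111111111111


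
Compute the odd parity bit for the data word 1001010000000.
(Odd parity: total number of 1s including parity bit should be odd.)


Number of 1s in data: 3
Parity bit: 0

0


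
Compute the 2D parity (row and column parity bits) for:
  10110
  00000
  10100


Row parities: 100
Column parities: 00010

Row P: 100, Col P: 00010, Corner: 1


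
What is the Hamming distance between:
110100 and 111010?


XOR: 001110
Count of 1s: 3

3


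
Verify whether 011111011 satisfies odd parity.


Number of 1s: 7

Yes, parity is correct (7 ones)


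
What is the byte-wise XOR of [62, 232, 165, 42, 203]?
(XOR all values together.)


XOR chain: 62 ^ 232 ^ 165 ^ 42 ^ 203 = 146

146


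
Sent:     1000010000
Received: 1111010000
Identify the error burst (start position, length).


XOR: 0111000000

Burst at position 1, length 3


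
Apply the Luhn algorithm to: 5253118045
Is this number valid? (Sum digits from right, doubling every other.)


Luhn sum = 30
30 mod 10 = 0

Valid (Luhn sum mod 10 = 0)


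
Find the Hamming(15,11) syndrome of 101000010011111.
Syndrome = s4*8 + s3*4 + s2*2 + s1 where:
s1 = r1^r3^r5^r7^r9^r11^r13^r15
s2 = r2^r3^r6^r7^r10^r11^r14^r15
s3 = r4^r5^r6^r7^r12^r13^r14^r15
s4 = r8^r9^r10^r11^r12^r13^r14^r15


s1=1, s2=0, s3=0, s4=0

Syndrome = 1 (error at position 1)


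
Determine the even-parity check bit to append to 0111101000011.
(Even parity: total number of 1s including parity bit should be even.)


Number of 1s in data: 7
Parity bit: 1

1


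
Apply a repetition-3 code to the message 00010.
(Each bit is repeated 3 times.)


Each bit -> 3 copies

000000000111000


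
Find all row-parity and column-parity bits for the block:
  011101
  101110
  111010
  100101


Row parities: 0001
Column parities: 101100

Row P: 0001, Col P: 101100, Corner: 1


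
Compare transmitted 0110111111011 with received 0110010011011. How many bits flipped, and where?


XOR: 0000101100000

3 error(s) at position(s): 4, 6, 7


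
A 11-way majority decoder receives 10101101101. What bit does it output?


Ones: 7 out of 11
Threshold: 6

1 (7/11 voted 1)


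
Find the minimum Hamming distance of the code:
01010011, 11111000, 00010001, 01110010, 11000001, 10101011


Comparing all pairs, minimum distance: 2
Can detect 1 errors, correct 0 errors

2


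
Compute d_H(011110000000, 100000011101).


XOR: 111110011101
Count of 1s: 9

9


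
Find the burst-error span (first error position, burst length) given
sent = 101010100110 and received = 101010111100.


XOR: 000000011010

Burst at position 7, length 4


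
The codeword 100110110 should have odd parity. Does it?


Number of 1s: 5

Yes, parity is correct (5 ones)


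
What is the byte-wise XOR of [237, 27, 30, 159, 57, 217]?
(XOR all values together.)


XOR chain: 237 ^ 27 ^ 30 ^ 159 ^ 57 ^ 217 = 151

151


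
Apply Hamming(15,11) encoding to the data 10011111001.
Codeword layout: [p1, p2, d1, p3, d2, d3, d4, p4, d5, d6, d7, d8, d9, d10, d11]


Parity bits: p1=1, p2=1, p3=1, p4=1

111100111111001


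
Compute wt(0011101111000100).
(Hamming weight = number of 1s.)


Counting 1s in 0011101111000100

8


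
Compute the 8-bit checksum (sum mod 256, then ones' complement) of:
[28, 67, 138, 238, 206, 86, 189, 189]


Sum = 1141 mod 256 = 117
Complement = 138

138


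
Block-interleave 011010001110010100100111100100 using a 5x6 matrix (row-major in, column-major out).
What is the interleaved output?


Matrix:
  011010
  001110
  010100
  100111
  100100
Read columns: 000111010011000011111101000010

000111010011000011111101000010


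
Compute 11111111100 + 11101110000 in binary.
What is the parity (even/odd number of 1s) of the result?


11111111100 = 2044
11101110000 = 1904
Sum = 3948 = 111101101100
1s count = 8

even parity (8 ones in 111101101100)


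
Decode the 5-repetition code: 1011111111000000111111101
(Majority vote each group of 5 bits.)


Groups: 10111, 11111, 00000, 01111, 11101
Majority votes: 11011

11011


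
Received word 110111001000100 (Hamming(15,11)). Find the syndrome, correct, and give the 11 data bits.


Syndrome = 0: no error detected

Data: 01101000100 (no errors)


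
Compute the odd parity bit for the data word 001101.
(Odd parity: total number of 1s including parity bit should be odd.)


Number of 1s in data: 3
Parity bit: 0

0


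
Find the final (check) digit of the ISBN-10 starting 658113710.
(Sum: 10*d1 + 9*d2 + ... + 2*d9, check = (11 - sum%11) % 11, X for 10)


Weighted sum: 228
228 mod 11 = 8

Check digit: 3


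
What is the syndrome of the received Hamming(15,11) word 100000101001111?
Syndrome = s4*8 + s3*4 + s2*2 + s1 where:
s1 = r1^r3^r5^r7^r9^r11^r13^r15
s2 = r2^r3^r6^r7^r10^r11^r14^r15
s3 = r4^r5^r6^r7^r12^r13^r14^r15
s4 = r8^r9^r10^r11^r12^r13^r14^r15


s1=1, s2=1, s3=1, s4=1

Syndrome = 15 (error at position 15)


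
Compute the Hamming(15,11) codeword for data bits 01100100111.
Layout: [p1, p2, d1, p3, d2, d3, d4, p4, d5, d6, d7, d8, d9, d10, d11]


Parity bits: p1=1, p2=0, p3=1, p4=0

100111000100111


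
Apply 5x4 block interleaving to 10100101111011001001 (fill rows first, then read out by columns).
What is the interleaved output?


Matrix:
  1010
  0101
  1110
  1100
  1001
Read columns: 10111011101010001001

10111011101010001001


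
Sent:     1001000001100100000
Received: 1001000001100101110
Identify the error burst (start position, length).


XOR: 0000000000000001110

Burst at position 15, length 3


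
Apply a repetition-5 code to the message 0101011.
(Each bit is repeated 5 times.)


Each bit -> 5 copies

00000111110000011111000001111111111


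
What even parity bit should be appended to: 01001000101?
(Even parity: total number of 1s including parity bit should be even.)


Number of 1s in data: 4
Parity bit: 0

0


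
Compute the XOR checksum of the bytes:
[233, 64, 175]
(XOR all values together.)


XOR chain: 233 ^ 64 ^ 175 = 6

6


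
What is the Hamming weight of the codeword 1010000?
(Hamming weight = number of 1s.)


Counting 1s in 1010000

2


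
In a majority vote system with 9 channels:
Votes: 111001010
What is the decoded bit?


Ones: 5 out of 9
Threshold: 5

1 (5/9 voted 1)


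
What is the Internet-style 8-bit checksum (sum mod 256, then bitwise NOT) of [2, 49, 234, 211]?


Sum = 496 mod 256 = 240
Complement = 15

15


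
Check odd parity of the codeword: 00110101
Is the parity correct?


Number of 1s: 4

No, parity error (4 ones)


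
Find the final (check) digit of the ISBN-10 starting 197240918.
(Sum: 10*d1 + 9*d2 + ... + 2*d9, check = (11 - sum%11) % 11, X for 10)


Weighted sum: 240
240 mod 11 = 9

Check digit: 2


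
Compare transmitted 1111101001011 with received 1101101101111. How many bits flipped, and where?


XOR: 0010000100100

3 error(s) at position(s): 2, 7, 10


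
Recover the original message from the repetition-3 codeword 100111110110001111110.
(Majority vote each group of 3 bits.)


Groups: 100, 111, 110, 110, 001, 111, 110
Majority votes: 0111011

0111011


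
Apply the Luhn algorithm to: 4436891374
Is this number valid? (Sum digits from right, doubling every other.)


Luhn sum = 54
54 mod 10 = 4

Invalid (Luhn sum mod 10 = 4)


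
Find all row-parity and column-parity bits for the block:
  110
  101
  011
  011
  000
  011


Row parities: 000000
Column parities: 000

Row P: 000000, Col P: 000, Corner: 0


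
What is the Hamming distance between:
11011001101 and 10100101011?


XOR: 01111100110
Count of 1s: 7

7


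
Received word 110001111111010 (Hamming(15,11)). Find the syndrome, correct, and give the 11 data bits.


Syndrome = 0: no error detected

Data: 00111111010 (no errors)


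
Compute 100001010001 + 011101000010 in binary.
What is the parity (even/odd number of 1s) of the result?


100001010001 = 2129
011101000010 = 1858
Sum = 3987 = 111110010011
1s count = 8

even parity (8 ones in 111110010011)


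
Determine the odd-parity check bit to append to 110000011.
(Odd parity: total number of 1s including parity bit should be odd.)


Number of 1s in data: 4
Parity bit: 1

1


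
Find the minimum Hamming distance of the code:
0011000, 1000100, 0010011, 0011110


Comparing all pairs, minimum distance: 2
Can detect 1 errors, correct 0 errors

2


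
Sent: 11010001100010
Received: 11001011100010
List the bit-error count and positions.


XOR: 00011010000000

3 error(s) at position(s): 3, 4, 6


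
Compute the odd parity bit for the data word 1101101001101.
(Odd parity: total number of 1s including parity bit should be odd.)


Number of 1s in data: 8
Parity bit: 1

1


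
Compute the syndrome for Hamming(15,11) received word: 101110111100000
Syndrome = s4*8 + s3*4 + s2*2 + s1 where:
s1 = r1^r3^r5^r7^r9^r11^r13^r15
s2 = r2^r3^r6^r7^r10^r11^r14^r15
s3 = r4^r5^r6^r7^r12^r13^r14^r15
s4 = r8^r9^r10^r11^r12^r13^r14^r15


s1=1, s2=1, s3=1, s4=1

Syndrome = 15 (error at position 15)


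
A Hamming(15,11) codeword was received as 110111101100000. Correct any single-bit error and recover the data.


Syndrome = 0: no error detected

Data: 01111100000 (no errors)


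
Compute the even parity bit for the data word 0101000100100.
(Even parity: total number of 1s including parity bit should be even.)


Number of 1s in data: 4
Parity bit: 0

0


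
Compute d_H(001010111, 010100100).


XOR: 011110011
Count of 1s: 6

6


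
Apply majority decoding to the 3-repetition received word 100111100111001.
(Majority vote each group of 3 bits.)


Groups: 100, 111, 100, 111, 001
Majority votes: 01010

01010


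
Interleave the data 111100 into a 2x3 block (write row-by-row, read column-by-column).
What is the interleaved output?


Matrix:
  111
  100
Read columns: 111010

111010


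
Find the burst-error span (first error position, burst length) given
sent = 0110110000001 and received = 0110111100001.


XOR: 0000001100000

Burst at position 6, length 2


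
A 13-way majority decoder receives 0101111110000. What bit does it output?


Ones: 7 out of 13
Threshold: 7

1 (7/13 voted 1)


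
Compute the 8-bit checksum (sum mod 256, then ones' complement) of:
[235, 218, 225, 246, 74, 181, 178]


Sum = 1357 mod 256 = 77
Complement = 178

178


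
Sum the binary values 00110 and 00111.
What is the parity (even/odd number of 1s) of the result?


00110 = 6
00111 = 7
Sum = 13 = 1101
1s count = 3

odd parity (3 ones in 1101)


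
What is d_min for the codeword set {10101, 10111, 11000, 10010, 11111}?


Comparing all pairs, minimum distance: 1
Can detect 0 errors, correct 0 errors

1


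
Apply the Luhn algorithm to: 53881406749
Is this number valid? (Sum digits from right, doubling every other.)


Luhn sum = 62
62 mod 10 = 2

Invalid (Luhn sum mod 10 = 2)


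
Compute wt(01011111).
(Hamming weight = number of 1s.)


Counting 1s in 01011111

6


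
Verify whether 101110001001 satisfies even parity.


Number of 1s: 6

Yes, parity is correct (6 ones)


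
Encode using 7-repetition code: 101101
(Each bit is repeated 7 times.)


Each bit -> 7 copies

111111100000001111111111111100000001111111


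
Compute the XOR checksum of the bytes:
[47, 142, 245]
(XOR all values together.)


XOR chain: 47 ^ 142 ^ 245 = 84

84


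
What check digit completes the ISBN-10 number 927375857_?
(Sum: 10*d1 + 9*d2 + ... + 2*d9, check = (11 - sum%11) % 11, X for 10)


Weighted sum: 313
313 mod 11 = 5

Check digit: 6
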